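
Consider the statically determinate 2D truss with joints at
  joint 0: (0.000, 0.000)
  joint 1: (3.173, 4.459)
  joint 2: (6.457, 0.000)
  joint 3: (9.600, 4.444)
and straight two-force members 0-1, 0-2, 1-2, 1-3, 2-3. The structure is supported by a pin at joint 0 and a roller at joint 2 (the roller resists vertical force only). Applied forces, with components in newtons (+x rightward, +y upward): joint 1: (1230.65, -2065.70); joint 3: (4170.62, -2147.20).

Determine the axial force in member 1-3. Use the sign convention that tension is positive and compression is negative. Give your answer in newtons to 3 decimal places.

5679.858

N=4 nodes, M=5 members, R=3 reactions → 2N=8, M+R=8
member 0 (0-1): L=5.4727, (cx,cy)=(0.5798,0.8148)
member 1 (0-2): L=6.4570, (cx,cy)=(1.0000,0.0000)
member 2 (1-2): L=5.5378, (cx,cy)=(0.5930,-0.8052)
member 3 (1-3): L=6.4270, (cx,cy)=(1.0000,-0.0023)
member 4 (2-3): L=5.4431, (cx,cy)=(0.5774,0.8164)
solve A·x = −loads:
  F[0-1] = +4559.3525 N (tension)
  F[0-2] = +2757.8242 N (tension)
  F[1-2] = -7195.5218 N (compression)
  F[1-3] = +5679.8581 N (tension)
  F[2-3] = -2613.7079 N (compression)
  Rx@0 = -5401.2700 N
  Ry@0 = -3714.8203 N
  Ry@2 = +7927.7203 N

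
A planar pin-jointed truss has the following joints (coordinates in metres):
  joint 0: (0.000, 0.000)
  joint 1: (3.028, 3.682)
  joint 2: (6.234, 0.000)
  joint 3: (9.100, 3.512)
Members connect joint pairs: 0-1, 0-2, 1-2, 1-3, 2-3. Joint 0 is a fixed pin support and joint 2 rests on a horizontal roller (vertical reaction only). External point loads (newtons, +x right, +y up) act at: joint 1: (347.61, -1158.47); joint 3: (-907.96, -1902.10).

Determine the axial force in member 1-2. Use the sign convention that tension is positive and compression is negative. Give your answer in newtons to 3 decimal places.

-1522.987

N=4 nodes, M=5 members, R=3 reactions → 2N=8, M+R=8
member 0 (0-1): L=4.7672, (cx,cy)=(0.6352,0.7724)
member 1 (0-2): L=6.2340, (cx,cy)=(1.0000,0.0000)
member 2 (1-2): L=4.8822, (cx,cy)=(0.6567,-0.7542)
member 3 (1-3): L=6.0744, (cx,cy)=(0.9996,-0.0280)
member 4 (2-3): L=4.5330, (cx,cy)=(0.6323,0.7748)
solve A·x = −loads:
  F[0-1] = -35.6167 N (compression)
  F[0-2] = -537.7271 N (compression)
  F[1-2] = -1522.9867 N (compression)
  F[1-3] = +630.1220 N (tension)
  F[2-3] = -2432.3129 N (compression)
  Rx@0 = +560.3500 N
  Ry@0 = +27.5091 N
  Ry@2 = +3033.0609 N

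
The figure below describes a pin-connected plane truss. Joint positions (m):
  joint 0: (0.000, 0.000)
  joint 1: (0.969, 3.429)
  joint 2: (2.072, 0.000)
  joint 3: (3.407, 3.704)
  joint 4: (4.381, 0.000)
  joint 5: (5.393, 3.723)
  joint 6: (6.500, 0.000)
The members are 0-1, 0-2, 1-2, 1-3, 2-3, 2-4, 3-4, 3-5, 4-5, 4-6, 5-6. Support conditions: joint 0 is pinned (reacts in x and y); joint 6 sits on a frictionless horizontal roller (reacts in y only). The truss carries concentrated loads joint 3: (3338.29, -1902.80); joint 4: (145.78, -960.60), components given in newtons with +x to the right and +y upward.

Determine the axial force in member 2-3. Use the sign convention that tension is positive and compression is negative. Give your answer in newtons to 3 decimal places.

N=7 nodes, M=11 members, R=3 reactions → 2N=14, M+R=14
member 0 (0-1): L=3.5633, (cx,cy)=(0.2719,0.9623)
member 1 (0-2): L=2.0720, (cx,cy)=(1.0000,0.0000)
member 2 (1-2): L=3.6020, (cx,cy)=(0.3062,-0.9520)
member 3 (1-3): L=2.4535, (cx,cy)=(0.9937,0.1121)
member 4 (2-3): L=3.9372, (cx,cy)=(0.3391,0.9408)
member 5 (2-4): L=2.3090, (cx,cy)=(1.0000,0.0000)
member 6 (3-4): L=3.8299, (cx,cy)=(0.2543,-0.9671)
member 7 (3-5): L=1.9861, (cx,cy)=(1.0000,0.0096)
member 8 (4-5): L=3.8581, (cx,cy)=(0.2623,0.9650)
member 9 (4-6): L=2.1190, (cx,cy)=(1.0000,0.0000)
member 10 (5-6): L=3.8841, (cx,cy)=(0.2850,-0.9585)
solve A·x = −loads:
  F[0-1] = +710.4915 N (tension)
  F[0-2] = +3290.8589 N (tension)
  F[1-2] = -670.9789 N (compression)
  F[1-3] = +401.2037 N (tension)
  F[2-3] = +678.9678 N (tension)
  F[2-4] = +2855.1767 N (tension)
  F[3-4] = -2694.4702 N (compression)
  F[3-5] = -2024.2496 N (compression)
  F[4-5] = +3695.8936 N (tension)
  F[4-6] = +1054.7025 N (tension)
  F[5-6] = -3700.5986 N (compression)
  Rx@0 = -3484.0700 N
  Ry@0 = -683.7161 N
  Ry@6 = +3547.1161 N

678.968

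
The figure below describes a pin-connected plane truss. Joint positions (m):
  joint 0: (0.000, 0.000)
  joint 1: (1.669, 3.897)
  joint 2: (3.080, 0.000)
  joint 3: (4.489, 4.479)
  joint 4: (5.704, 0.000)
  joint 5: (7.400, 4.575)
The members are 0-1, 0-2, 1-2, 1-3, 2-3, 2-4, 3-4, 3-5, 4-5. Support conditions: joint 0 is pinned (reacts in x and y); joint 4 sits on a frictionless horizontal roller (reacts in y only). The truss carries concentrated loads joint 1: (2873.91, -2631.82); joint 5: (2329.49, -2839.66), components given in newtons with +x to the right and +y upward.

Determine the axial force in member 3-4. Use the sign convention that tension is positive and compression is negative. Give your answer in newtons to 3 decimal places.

N=6 nodes, M=9 members, R=3 reactions → 2N=12, M+R=12
member 0 (0-1): L=4.2394, (cx,cy)=(0.3937,0.9192)
member 1 (0-2): L=3.0800, (cx,cy)=(1.0000,0.0000)
member 2 (1-2): L=4.1446, (cx,cy)=(0.3404,-0.9403)
member 3 (1-3): L=2.8794, (cx,cy)=(0.9794,0.2021)
member 4 (2-3): L=4.6954, (cx,cy)=(0.3001,0.9539)
member 5 (2-4): L=2.6240, (cx,cy)=(1.0000,0.0000)
member 6 (3-4): L=4.6409, (cx,cy)=(0.2618,-0.9651)
member 7 (3-5): L=2.9126, (cx,cy)=(0.9995,0.0330)
member 8 (4-5): L=4.8792, (cx,cy)=(0.3476,0.9376)
solve A·x = −loads:
  F[0-1] = +3061.7227 N (tension)
  F[0-2] = +3998.0257 N (tension)
  F[1-2] = -5730.3229 N (compression)
  F[1-3] = +288.2726 N (tension)
  F[2-3] = +5648.3304 N (tension)
  F[2-4] = +352.2088 N (tension)
  F[3-4] = -5526.1122 N (compression)
  F[3-5] = +3425.9032 N (tension)
  F[4-5] = -3148.9312 N (compression)
  Rx@0 = -5203.4000 N
  Ry@0 = -2814.4659 N
  Ry@4 = +8285.9459 N

-5526.112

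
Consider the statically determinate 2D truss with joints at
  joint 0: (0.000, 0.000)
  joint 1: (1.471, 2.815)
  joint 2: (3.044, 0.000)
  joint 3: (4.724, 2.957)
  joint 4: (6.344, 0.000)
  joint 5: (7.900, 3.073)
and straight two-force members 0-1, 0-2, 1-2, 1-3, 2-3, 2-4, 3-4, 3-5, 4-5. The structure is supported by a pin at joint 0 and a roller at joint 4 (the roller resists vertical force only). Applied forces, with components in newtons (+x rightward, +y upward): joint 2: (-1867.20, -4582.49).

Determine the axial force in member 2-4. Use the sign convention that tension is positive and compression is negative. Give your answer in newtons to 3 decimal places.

N=6 nodes, M=9 members, R=3 reactions → 2N=12, M+R=12
member 0 (0-1): L=3.1762, (cx,cy)=(0.4631,0.8863)
member 1 (0-2): L=3.0440, (cx,cy)=(1.0000,0.0000)
member 2 (1-2): L=3.2247, (cx,cy)=(0.4878,-0.8730)
member 3 (1-3): L=3.2561, (cx,cy)=(0.9990,0.0436)
member 4 (2-3): L=3.4009, (cx,cy)=(0.4940,0.8695)
member 5 (2-4): L=3.3000, (cx,cy)=(1.0000,0.0000)
member 6 (3-4): L=3.3717, (cx,cy)=(0.4805,-0.8770)
member 7 (3-5): L=3.1781, (cx,cy)=(0.9993,0.0365)
member 8 (4-5): L=3.4445, (cx,cy)=(0.4517,0.8922)
solve A·x = −loads:
  F[0-1] = -2689.5390 N (compression)
  F[0-2] = -621.5772 N (compression)
  F[1-2] = +2604.7900 N (tension)
  F[1-3] = -2518.6370 N (compression)
  F[2-3] = +2655.2069 N (tension)
  F[2-4] = +1204.6106 N (tension)
  F[3-4] = -2507.1393 N (compression)
  F[3-5] = -0.0000 N (compression)
  F[4-5] = +0.0000 N (tension)
  Rx@0 = +1867.2000 N
  Ry@0 = +2383.7038 N
  Ry@4 = +2198.7862 N

1204.611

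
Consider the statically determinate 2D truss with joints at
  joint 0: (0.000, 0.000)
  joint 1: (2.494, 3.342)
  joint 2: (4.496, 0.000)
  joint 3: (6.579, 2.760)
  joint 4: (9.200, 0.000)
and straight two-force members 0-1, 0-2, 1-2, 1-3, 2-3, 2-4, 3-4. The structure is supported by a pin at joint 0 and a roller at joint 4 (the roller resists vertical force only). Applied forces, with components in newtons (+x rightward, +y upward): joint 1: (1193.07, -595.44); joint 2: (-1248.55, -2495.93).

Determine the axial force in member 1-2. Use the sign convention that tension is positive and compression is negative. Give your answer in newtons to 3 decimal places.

N=5 nodes, M=7 members, R=3 reactions → 2N=10, M+R=10
member 0 (0-1): L=4.1700, (cx,cy)=(0.5981,0.8014)
member 1 (0-2): L=4.4960, (cx,cy)=(1.0000,0.0000)
member 2 (1-2): L=3.8958, (cx,cy)=(0.5139,-0.8579)
member 3 (1-3): L=4.1263, (cx,cy)=(0.9900,-0.1410)
member 4 (2-3): L=3.4578, (cx,cy)=(0.6024,0.7982)
member 5 (2-4): L=4.7040, (cx,cy)=(1.0000,0.0000)
member 6 (3-4): L=3.8062, (cx,cy)=(0.6886,-0.7251)
solve A·x = −loads:
  F[0-1] = -1593.1495 N (compression)
  F[0-2] = +897.3505 N (tension)
  F[1-2] = +1258.0296 N (tension)
  F[1-3] = -2820.5896 N (compression)
  F[2-3] = +1774.9155 N (tension)
  F[2-4] = +1723.1763 N (tension)
  F[3-4] = -2502.3930 N (compression)
  Rx@0 = +55.4800 N
  Ry@0 = +1276.8082 N
  Ry@4 = +1814.5618 N

1258.030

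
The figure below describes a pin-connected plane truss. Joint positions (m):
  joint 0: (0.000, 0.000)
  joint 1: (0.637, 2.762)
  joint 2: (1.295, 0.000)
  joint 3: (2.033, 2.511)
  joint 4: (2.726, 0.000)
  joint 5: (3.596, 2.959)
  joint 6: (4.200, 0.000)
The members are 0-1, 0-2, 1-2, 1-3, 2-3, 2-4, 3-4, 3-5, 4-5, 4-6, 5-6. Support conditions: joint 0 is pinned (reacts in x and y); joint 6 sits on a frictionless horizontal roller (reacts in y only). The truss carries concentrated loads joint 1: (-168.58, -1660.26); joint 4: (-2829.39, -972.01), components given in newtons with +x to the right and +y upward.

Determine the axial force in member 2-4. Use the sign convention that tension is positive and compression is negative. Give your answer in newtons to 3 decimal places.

N=7 nodes, M=11 members, R=3 reactions → 2N=14, M+R=14
member 0 (0-1): L=2.8345, (cx,cy)=(0.2247,0.9744)
member 1 (0-2): L=1.2950, (cx,cy)=(1.0000,0.0000)
member 2 (1-2): L=2.8393, (cx,cy)=(0.2317,-0.9728)
member 3 (1-3): L=1.4184, (cx,cy)=(0.9842,-0.1770)
member 4 (2-3): L=2.6172, (cx,cy)=(0.2820,0.9594)
member 5 (2-4): L=1.4310, (cx,cy)=(1.0000,0.0000)
member 6 (3-4): L=2.6049, (cx,cy)=(0.2660,-0.9640)
member 7 (3-5): L=1.6259, (cx,cy)=(0.9613,0.2755)
member 8 (4-5): L=3.0842, (cx,cy)=(0.2821,0.9594)
member 9 (4-6): L=1.4740, (cx,cy)=(1.0000,0.0000)
member 10 (5-6): L=3.0200, (cx,cy)=(0.2000,-0.9798)
solve A·x = −loads:
  F[0-1] = -1909.2822 N (compression)
  F[0-2] = -2568.8957 N (compression)
  F[1-2] = +265.2982 N (tension)
  F[1-3] = -327.1395 N (compression)
  F[2-3] = -268.9913 N (compression)
  F[2-4] = -2431.5633 N (compression)
  F[3-4] = +82.8252 N (tension)
  F[3-5] = -436.7681 N (compression)
  F[4-5] = +929.9330 N (tension)
  F[4-6] = +157.5473 N (tension)
  F[5-6] = -787.7409 N (compression)
  Rx@0 = +2997.9700 N
  Ry@0 = +1860.4445 N
  Ry@6 = +771.8255 N

-2431.563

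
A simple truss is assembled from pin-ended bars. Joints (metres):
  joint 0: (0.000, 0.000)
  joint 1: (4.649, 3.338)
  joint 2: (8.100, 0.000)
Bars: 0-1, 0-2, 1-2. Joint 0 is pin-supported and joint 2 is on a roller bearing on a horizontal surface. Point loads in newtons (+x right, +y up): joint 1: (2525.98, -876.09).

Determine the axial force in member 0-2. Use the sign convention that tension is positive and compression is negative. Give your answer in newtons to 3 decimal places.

N=3 nodes, M=3 members, R=3 reactions → 2N=6, M+R=6
member 0 (0-1): L=5.7232, (cx,cy)=(0.8123,0.5832)
member 1 (0-2): L=8.1000, (cx,cy)=(1.0000,0.0000)
member 2 (1-2): L=4.8012, (cx,cy)=(0.7188,-0.6952)
solve A·x = −loads:
  F[0-1] = +1144.8114 N (tension)
  F[0-2] = +1596.0468 N (tension)
  F[1-2] = -2220.5043 N (compression)
  Rx@0 = -2525.9800 N
  Ry@0 = -667.6956 N
  Ry@2 = +1543.7856 N

1596.047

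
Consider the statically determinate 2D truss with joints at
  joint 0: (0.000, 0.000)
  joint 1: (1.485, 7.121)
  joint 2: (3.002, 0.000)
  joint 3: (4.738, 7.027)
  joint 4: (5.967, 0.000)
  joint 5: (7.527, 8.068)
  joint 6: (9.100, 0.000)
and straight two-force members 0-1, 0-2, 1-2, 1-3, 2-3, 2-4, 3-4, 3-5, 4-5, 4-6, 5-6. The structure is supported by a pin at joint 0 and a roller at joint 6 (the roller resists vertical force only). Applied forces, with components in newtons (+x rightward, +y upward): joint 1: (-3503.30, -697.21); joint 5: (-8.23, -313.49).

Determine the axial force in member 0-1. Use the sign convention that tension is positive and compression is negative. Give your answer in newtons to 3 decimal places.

-3459.198

N=7 nodes, M=11 members, R=3 reactions → 2N=14, M+R=14
member 0 (0-1): L=7.2742, (cx,cy)=(0.2041,0.9789)
member 1 (0-2): L=3.0020, (cx,cy)=(1.0000,0.0000)
member 2 (1-2): L=7.2808, (cx,cy)=(0.2084,-0.9781)
member 3 (1-3): L=3.2544, (cx,cy)=(0.9996,-0.0289)
member 4 (2-3): L=7.2383, (cx,cy)=(0.2398,0.9708)
member 5 (2-4): L=2.9650, (cx,cy)=(1.0000,0.0000)
member 6 (3-4): L=7.1337, (cx,cy)=(0.1723,-0.9850)
member 7 (3-5): L=2.9769, (cx,cy)=(0.9369,0.3497)
member 8 (4-5): L=8.2174, (cx,cy)=(0.1898,0.9818)
member 9 (4-6): L=3.1330, (cx,cy)=(1.0000,0.0000)
member 10 (5-6): L=8.2199, (cx,cy)=(0.1914,-0.9815)
solve A·x = −loads:
  F[0-1] = -3459.1981 N (compression)
  F[0-2] = -2805.3472 N (compression)
  F[1-2] = +2683.3597 N (tension)
  F[1-3] = +2238.9561 N (tension)
  F[2-3] = -2703.3704 N (compression)
  F[2-4] = -1597.8847 N (compression)
  F[3-4] = +3128.1018 N (tension)
  F[3-5] = +1121.5472 N (tension)
  F[4-5] = -3138.4014 N (compression)
  F[4-6] = -463.1749 N (compression)
  F[5-6] = +2420.3796 N (tension)
  Rx@0 = +3511.5300 N
  Ry@0 = +3386.3487 N
  Ry@6 = -2375.6487 N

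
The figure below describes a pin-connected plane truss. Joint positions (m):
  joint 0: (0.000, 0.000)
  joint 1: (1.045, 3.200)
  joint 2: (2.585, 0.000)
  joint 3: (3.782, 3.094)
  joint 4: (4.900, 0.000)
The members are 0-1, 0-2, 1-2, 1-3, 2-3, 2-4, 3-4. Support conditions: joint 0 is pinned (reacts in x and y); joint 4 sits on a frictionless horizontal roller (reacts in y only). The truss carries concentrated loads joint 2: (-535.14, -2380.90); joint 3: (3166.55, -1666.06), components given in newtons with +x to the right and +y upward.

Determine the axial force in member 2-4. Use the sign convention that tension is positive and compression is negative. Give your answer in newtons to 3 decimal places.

1641.018

N=5 nodes, M=7 members, R=3 reactions → 2N=10, M+R=10
member 0 (0-1): L=3.3663, (cx,cy)=(0.3104,0.9506)
member 1 (0-2): L=2.5850, (cx,cy)=(1.0000,0.0000)
member 2 (1-2): L=3.5513, (cx,cy)=(0.4336,-0.9011)
member 3 (1-3): L=2.7391, (cx,cy)=(0.9993,-0.0387)
member 4 (2-3): L=3.3175, (cx,cy)=(0.3608,0.9326)
member 5 (2-4): L=2.3150, (cx,cy)=(1.0000,0.0000)
member 6 (3-4): L=3.2898, (cx,cy)=(0.3398,-0.9405)
solve A·x = −loads:
  F[0-1] = +520.1604 N (tension)
  F[0-2] = +2469.9370 N (tension)
  F[1-2] = -566.2362 N (compression)
  F[1-3] = +407.3243 N (tension)
  F[2-3] = +3099.9483 N (tension)
  F[2-4] = +1641.0183 N (tension)
  F[3-4] = -4828.8157 N (compression)
  Rx@0 = -2631.4100 N
  Ry@0 = -494.4627 N
  Ry@4 = +4541.4227 N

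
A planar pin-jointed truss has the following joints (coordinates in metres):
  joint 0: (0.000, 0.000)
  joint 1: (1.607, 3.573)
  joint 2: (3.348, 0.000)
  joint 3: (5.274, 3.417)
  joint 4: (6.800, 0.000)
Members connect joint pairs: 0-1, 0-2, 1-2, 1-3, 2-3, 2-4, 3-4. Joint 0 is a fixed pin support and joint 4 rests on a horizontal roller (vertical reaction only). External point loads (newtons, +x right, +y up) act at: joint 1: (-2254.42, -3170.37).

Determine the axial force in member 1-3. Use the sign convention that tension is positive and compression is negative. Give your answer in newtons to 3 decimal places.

N=5 nodes, M=7 members, R=3 reactions → 2N=10, M+R=10
member 0 (0-1): L=3.9178, (cx,cy)=(0.4102,0.9120)
member 1 (0-2): L=3.3480, (cx,cy)=(1.0000,0.0000)
member 2 (1-2): L=3.9746, (cx,cy)=(0.4380,-0.8990)
member 3 (1-3): L=3.6703, (cx,cy)=(0.9991,-0.0425)
member 4 (2-3): L=3.9224, (cx,cy)=(0.4910,0.8711)
member 5 (2-4): L=3.4520, (cx,cy)=(1.0000,0.0000)
member 6 (3-4): L=3.7423, (cx,cy)=(0.4078,-0.9131)
solve A·x = −loads:
  F[0-1] = -3953.6091 N (compression)
  F[0-2] = -632.7118 N (compression)
  F[1-2] = +463.9373 N (tension)
  F[1-3] = +429.8809 N (tension)
  F[2-3] = -478.7494 N (compression)
  F[2-4] = -194.4152 N (compression)
  F[3-4] = +476.7717 N (tension)
  Rx@0 = +2254.4200 N
  Ry@0 = +3605.7021 N
  Ry@4 = -435.3321 N

429.881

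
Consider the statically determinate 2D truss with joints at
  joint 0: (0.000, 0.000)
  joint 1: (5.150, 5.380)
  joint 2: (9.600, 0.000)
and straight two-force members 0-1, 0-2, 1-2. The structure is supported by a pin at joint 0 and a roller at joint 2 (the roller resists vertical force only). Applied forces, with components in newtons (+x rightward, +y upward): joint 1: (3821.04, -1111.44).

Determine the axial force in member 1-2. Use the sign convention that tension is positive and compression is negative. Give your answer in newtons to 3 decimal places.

N=3 nodes, M=3 members, R=3 reactions → 2N=6, M+R=6
member 0 (0-1): L=7.4476, (cx,cy)=(0.6915,0.7224)
member 1 (0-2): L=9.6000, (cx,cy)=(1.0000,0.0000)
member 2 (1-2): L=6.9819, (cx,cy)=(0.6374,-0.7706)
solve A·x = −loads:
  F[0-1] = +2251.1382 N (tension)
  F[0-2] = +2264.3848 N (tension)
  F[1-2] = -3552.7424 N (compression)
  Rx@0 = -3821.0400 N
  Ry@0 = -1626.1758 N
  Ry@2 = +2737.6157 N

-3552.742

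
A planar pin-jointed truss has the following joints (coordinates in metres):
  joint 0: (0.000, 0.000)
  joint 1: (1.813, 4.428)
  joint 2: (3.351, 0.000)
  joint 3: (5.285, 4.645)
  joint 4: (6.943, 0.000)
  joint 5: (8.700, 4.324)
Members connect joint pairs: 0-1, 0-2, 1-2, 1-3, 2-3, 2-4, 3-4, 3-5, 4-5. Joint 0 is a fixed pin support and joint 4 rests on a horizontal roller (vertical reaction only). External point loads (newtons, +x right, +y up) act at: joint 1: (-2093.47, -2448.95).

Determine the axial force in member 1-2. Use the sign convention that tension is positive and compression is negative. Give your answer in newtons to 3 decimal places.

772.967

N=6 nodes, M=9 members, R=3 reactions → 2N=12, M+R=12
member 0 (0-1): L=4.7848, (cx,cy)=(0.3789,0.9254)
member 1 (0-2): L=3.3510, (cx,cy)=(1.0000,0.0000)
member 2 (1-2): L=4.6875, (cx,cy)=(0.3281,-0.9446)
member 3 (1-3): L=3.4788, (cx,cy)=(0.9981,0.0624)
member 4 (2-3): L=5.0315, (cx,cy)=(0.3844,0.9232)
member 5 (2-4): L=3.5920, (cx,cy)=(1.0000,0.0000)
member 6 (3-4): L=4.9320, (cx,cy)=(0.3362,-0.9418)
member 7 (3-5): L=3.4301, (cx,cy)=(0.9956,-0.0936)
member 8 (4-5): L=4.6673, (cx,cy)=(0.3764,0.9264)
solve A·x = −loads:
  F[0-1] = -3397.9806 N (compression)
  F[0-2] = -805.9428 N (compression)
  F[1-2] = +772.9673 N (tension)
  F[1-3] = +553.4046 N (tension)
  F[2-3] = -790.9387 N (compression)
  F[2-4] = -248.3095 N (compression)
  F[3-4] = +738.6438 N (tension)
  F[3-5] = +0.0000 N (tension)
  F[4-5] = -0.0000 N (compression)
  Rx@0 = +2093.4700 N
  Ry@0 = +3144.6059 N
  Ry@4 = -695.6559 N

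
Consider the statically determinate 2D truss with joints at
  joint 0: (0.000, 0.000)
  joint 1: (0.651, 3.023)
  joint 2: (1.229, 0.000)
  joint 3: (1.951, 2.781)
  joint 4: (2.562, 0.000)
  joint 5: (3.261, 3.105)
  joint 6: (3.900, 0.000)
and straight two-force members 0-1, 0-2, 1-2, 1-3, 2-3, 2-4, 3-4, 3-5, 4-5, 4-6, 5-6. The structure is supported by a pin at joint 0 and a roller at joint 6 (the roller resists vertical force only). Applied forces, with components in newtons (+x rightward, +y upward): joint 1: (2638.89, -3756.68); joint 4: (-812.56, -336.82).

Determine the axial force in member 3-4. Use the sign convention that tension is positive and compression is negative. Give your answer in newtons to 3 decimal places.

N=7 nodes, M=11 members, R=3 reactions → 2N=14, M+R=14
member 0 (0-1): L=3.0923, (cx,cy)=(0.2105,0.9776)
member 1 (0-2): L=1.2290, (cx,cy)=(1.0000,0.0000)
member 2 (1-2): L=3.0778, (cx,cy)=(0.1878,-0.9822)
member 3 (1-3): L=1.3223, (cx,cy)=(0.9831,-0.1830)
member 4 (2-3): L=2.8732, (cx,cy)=(0.2513,0.9679)
member 5 (2-4): L=1.3330, (cx,cy)=(1.0000,0.0000)
member 6 (3-4): L=2.8473, (cx,cy)=(0.2146,-0.9767)
member 7 (3-5): L=1.3495, (cx,cy)=(0.9707,0.2401)
member 8 (4-5): L=3.1827, (cx,cy)=(0.2196,0.9756)
member 9 (4-6): L=1.3380, (cx,cy)=(1.0000,0.0000)
member 10 (5-6): L=3.1701, (cx,cy)=(0.2016,-0.9795)
solve A·x = −loads:
  F[0-1] = -1227.1830 N (compression)
  F[0-2] = +2084.6800 N (tension)
  F[1-2] = -2130.0304 N (compression)
  F[1-3] = -2540.1227 N (compression)
  F[2-3] = +2161.4891 N (tension)
  F[2-4] = +1141.5059 N (tension)
  F[3-4] = -2952.3783 N (compression)
  F[3-5] = -1360.3132 N (compression)
  F[4-5] = +3301.0182 N (tension)
  F[4-6] = +595.5397 N (tension)
  F[5-6] = -2954.4642 N (compression)
  Rx@0 = -1826.3300 N
  Ry@0 = +1199.6805 N
  Ry@6 = +2893.8195 N

-2952.378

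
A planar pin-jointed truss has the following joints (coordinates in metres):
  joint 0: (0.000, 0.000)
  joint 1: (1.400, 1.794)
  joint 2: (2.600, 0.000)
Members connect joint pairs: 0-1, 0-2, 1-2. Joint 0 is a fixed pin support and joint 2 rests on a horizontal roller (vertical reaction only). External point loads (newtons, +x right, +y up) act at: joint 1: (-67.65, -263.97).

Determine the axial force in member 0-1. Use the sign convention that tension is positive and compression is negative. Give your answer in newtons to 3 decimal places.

N=3 nodes, M=3 members, R=3 reactions → 2N=6, M+R=6
member 0 (0-1): L=2.2756, (cx,cy)=(0.6152,0.7884)
member 1 (0-2): L=2.6000, (cx,cy)=(1.0000,0.0000)
member 2 (1-2): L=2.1583, (cx,cy)=(0.5560,-0.8312)
solve A·x = −loads:
  F[0-1] = -213.7493 N (compression)
  F[0-2] = +63.8523 N (tension)
  F[1-2] = -114.8459 N (compression)
  Rx@0 = +67.6500 N
  Ry@0 = +168.5108 N
  Ry@2 = +95.4592 N

-213.749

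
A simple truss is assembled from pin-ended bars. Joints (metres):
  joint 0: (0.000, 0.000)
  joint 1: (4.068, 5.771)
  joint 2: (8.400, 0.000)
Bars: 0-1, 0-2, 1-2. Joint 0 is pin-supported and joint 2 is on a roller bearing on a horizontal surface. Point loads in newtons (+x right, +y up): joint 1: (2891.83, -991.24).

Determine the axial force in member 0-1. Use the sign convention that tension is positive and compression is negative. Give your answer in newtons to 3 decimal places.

1805.309

N=3 nodes, M=3 members, R=3 reactions → 2N=6, M+R=6
member 0 (0-1): L=7.0607, (cx,cy)=(0.5761,0.8173)
member 1 (0-2): L=8.4000, (cx,cy)=(1.0000,0.0000)
member 2 (1-2): L=7.2160, (cx,cy)=(0.6003,-0.7998)
solve A·x = −loads:
  F[0-1] = +1805.3091 N (tension)
  F[0-2] = +1851.7025 N (tension)
  F[1-2] = -3084.4613 N (compression)
  Rx@0 = -2891.8300 N
  Ry@0 = -1475.5594 N
  Ry@2 = +2466.7994 N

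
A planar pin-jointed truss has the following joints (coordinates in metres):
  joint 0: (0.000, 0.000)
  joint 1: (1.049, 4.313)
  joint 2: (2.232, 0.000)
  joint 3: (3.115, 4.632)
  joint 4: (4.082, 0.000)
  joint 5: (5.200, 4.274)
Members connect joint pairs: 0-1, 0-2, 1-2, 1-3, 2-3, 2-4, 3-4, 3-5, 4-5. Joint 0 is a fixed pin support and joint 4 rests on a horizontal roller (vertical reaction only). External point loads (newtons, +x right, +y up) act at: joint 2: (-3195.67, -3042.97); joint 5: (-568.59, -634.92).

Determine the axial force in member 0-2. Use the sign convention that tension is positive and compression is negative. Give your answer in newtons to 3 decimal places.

N=6 nodes, M=9 members, R=3 reactions → 2N=12, M+R=12
member 0 (0-1): L=4.4387, (cx,cy)=(0.2363,0.9717)
member 1 (0-2): L=2.2320, (cx,cy)=(1.0000,0.0000)
member 2 (1-2): L=4.4723, (cx,cy)=(0.2645,-0.9644)
member 3 (1-3): L=2.0905, (cx,cy)=(0.9883,0.1526)
member 4 (2-3): L=4.7154, (cx,cy)=(0.1873,0.9823)
member 5 (2-4): L=1.8500, (cx,cy)=(1.0000,0.0000)
member 6 (3-4): L=4.7319, (cx,cy)=(0.2044,-0.9789)
member 7 (3-5): L=2.1155, (cx,cy)=(0.9856,-0.1692)
member 8 (4-5): L=4.4178, (cx,cy)=(0.2531,0.9674)
solve A·x = −loads:
  F[0-1] = -1853.0313 N (compression)
  F[0-2] = -3326.3357 N (compression)
  F[1-2] = +1723.9181 N (tension)
  F[1-3] = -904.5235 N (compression)
  F[2-3] = +1405.3152 N (tension)
  F[2-4] = +62.1833 N (tension)
  F[3-4] = -1201.6481 N (compression)
  F[3-5] = -390.8424 N (compression)
  F[4-5] = -724.6490 N (compression)
  Rx@0 = +3764.2600 N
  Ry@0 = +1800.5408 N
  Ry@4 = +1877.3492 N

-3326.336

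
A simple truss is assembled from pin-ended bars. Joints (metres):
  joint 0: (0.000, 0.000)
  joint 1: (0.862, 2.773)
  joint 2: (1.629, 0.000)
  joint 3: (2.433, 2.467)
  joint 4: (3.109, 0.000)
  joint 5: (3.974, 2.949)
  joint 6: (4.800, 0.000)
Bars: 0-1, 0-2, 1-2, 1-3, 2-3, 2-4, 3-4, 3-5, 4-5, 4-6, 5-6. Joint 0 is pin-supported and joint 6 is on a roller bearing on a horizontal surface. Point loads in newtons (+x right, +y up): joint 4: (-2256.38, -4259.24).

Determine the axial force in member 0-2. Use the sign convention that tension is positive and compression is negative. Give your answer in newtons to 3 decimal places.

-1789.944

N=7 nodes, M=11 members, R=3 reactions → 2N=14, M+R=14
member 0 (0-1): L=2.9039, (cx,cy)=(0.2968,0.9549)
member 1 (0-2): L=1.6290, (cx,cy)=(1.0000,0.0000)
member 2 (1-2): L=2.8771, (cx,cy)=(0.2666,-0.9638)
member 3 (1-3): L=1.6005, (cx,cy)=(0.9816,-0.1912)
member 4 (2-3): L=2.5947, (cx,cy)=(0.3099,0.9508)
member 5 (2-4): L=1.4800, (cx,cy)=(1.0000,0.0000)
member 6 (3-4): L=2.5579, (cx,cy)=(0.2643,-0.9644)
member 7 (3-5): L=1.6146, (cx,cy)=(0.9544,0.2985)
member 8 (4-5): L=3.0732, (cx,cy)=(0.2815,0.9596)
member 9 (4-6): L=1.6910, (cx,cy)=(1.0000,0.0000)
member 10 (5-6): L=3.0625, (cx,cy)=(0.2697,-0.9629)
solve A·x = −loads:
  F[0-1] = -1571.3201 N (compression)
  F[0-2] = -1789.9442 N (compression)
  F[1-2] = +1745.1177 N (tension)
  F[1-3] = -949.1686 N (compression)
  F[2-3] = -1769.0326 N (compression)
  F[2-4] = -776.5649 N (compression)
  F[3-4] = +990.9504 N (tension)
  F[3-5] = -1824.9092 N (compression)
  F[4-5] = +3442.7003 N (tension)
  F[4-6] = +772.7106 N (tension)
  F[5-6] = -2864.9183 N (compression)
  Rx@0 = +2256.3800 N
  Ry@0 = +1500.4948 N
  Ry@6 = +2758.7452 N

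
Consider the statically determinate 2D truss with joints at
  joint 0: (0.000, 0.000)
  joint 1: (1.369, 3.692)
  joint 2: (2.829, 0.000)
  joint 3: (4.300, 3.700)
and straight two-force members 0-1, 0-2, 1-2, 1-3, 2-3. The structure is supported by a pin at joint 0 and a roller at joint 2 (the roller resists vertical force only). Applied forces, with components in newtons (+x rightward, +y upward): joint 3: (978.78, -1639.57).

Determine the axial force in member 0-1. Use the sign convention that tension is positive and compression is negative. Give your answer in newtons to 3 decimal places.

2274.553

N=4 nodes, M=5 members, R=3 reactions → 2N=8, M+R=8
member 0 (0-1): L=3.9376, (cx,cy)=(0.3477,0.9376)
member 1 (0-2): L=2.8290, (cx,cy)=(1.0000,0.0000)
member 2 (1-2): L=3.9702, (cx,cy)=(0.3677,-0.9299)
member 3 (1-3): L=2.9310, (cx,cy)=(1.0000,0.0027)
member 4 (2-3): L=3.9817, (cx,cy)=(0.3694,0.9293)
solve A·x = −loads:
  F[0-1] = +2274.5529 N (tension)
  F[0-2] = +187.9862 N (tension)
  F[1-2] = -2288.5668 N (compression)
  F[1-3] = +1632.3973 N (tension)
  F[2-3] = -1769.1884 N (compression)
  Rx@0 = -978.7800 N
  Ry@0 = -2132.6594 N
  Ry@2 = +3772.2294 N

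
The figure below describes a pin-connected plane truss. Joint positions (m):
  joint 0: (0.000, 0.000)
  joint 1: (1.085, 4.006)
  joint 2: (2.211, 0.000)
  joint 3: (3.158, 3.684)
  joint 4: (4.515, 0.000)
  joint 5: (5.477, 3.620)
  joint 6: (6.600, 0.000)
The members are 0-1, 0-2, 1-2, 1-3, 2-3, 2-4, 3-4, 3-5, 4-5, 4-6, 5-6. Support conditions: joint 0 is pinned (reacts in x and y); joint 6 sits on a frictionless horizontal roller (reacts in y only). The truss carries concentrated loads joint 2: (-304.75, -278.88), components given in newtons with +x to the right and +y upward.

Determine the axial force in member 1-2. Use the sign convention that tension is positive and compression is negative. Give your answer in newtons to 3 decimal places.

N=7 nodes, M=11 members, R=3 reactions → 2N=14, M+R=14
member 0 (0-1): L=4.1503, (cx,cy)=(0.2614,0.9652)
member 1 (0-2): L=2.2110, (cx,cy)=(1.0000,0.0000)
member 2 (1-2): L=4.1612, (cx,cy)=(0.2706,-0.9627)
member 3 (1-3): L=2.0979, (cx,cy)=(0.9882,-0.1535)
member 4 (2-3): L=3.8038, (cx,cy)=(0.2490,0.9685)
member 5 (2-4): L=2.3040, (cx,cy)=(1.0000,0.0000)
member 6 (3-4): L=3.9260, (cx,cy)=(0.3456,-0.9384)
member 7 (3-5): L=2.3199, (cx,cy)=(0.9996,-0.0276)
member 8 (4-5): L=3.7456, (cx,cy)=(0.2568,0.9665)
member 9 (4-6): L=2.0850, (cx,cy)=(1.0000,0.0000)
member 10 (5-6): L=3.7902, (cx,cy)=(0.2963,-0.9551)
solve A·x = −loads:
  F[0-1] = -192.1370 N (compression)
  F[0-2] = -254.5206 N (compression)
  F[1-2] = +209.9111 N (tension)
  F[1-3] = -108.3132 N (compression)
  F[2-3] = +79.2966 N (tension)
  F[2-4] = +87.2878 N (tension)
  F[3-4] = -97.9902 N (compression)
  F[3-5] = -53.4382 N (compression)
  F[4-5] = +95.1420 N (tension)
  F[4-6] = +28.9823 N (tension)
  F[5-6] = -97.8170 N (compression)
  Rx@0 = +304.7500 N
  Ry@0 = +185.4552 N
  Ry@6 = +93.4248 N

209.911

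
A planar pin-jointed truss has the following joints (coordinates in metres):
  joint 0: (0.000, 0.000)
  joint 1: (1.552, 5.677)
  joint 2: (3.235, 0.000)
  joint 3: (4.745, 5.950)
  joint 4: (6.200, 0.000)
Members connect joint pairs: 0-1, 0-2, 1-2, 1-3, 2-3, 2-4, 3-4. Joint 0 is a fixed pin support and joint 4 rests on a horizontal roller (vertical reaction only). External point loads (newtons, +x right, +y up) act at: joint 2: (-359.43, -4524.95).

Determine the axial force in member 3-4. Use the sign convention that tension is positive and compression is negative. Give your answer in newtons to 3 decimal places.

N=5 nodes, M=7 members, R=3 reactions → 2N=10, M+R=10
member 0 (0-1): L=5.8853, (cx,cy)=(0.2637,0.9646)
member 1 (0-2): L=3.2350, (cx,cy)=(1.0000,0.0000)
member 2 (1-2): L=5.9212, (cx,cy)=(0.2842,-0.9588)
member 3 (1-3): L=3.2046, (cx,cy)=(0.9964,0.0852)
member 4 (2-3): L=6.1386, (cx,cy)=(0.2460,0.9693)
member 5 (2-4): L=2.9650, (cx,cy)=(1.0000,0.0000)
member 6 (3-4): L=6.1253, (cx,cy)=(0.2375,-0.9714)
solve A·x = −loads:
  F[0-1] = -2243.3562 N (compression)
  F[0-2] = +232.1584 N (tension)
  F[1-2] = +2149.7908 N (tension)
  F[1-3] = -1207.0156 N (compression)
  F[2-3] = +2541.9297 N (tension)
  F[2-4] = +577.3543 N (tension)
  F[3-4] = -2430.5697 N (compression)
  Rx@0 = +359.4300 N
  Ry@0 = +2163.9479 N
  Ry@4 = +2361.0021 N

-2430.570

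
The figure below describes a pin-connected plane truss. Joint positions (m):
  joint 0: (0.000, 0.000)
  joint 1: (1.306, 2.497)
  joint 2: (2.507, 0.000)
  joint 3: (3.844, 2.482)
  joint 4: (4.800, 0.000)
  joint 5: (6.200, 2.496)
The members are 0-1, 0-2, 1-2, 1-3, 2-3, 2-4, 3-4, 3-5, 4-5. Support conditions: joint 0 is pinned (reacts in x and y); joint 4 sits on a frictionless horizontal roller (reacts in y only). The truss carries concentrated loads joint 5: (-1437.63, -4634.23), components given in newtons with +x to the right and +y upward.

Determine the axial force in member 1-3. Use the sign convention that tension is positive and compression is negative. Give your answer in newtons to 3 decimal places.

N=6 nodes, M=9 members, R=3 reactions → 2N=12, M+R=12
member 0 (0-1): L=2.8179, (cx,cy)=(0.4635,0.8861)
member 1 (0-2): L=2.5070, (cx,cy)=(1.0000,0.0000)
member 2 (1-2): L=2.7708, (cx,cy)=(0.4334,-0.9012)
member 3 (1-3): L=2.5380, (cx,cy)=(1.0000,-0.0059)
member 4 (2-3): L=2.8192, (cx,cy)=(0.4742,0.8804)
member 5 (2-4): L=2.2930, (cx,cy)=(1.0000,0.0000)
member 6 (3-4): L=2.6597, (cx,cy)=(0.3594,-0.9332)
member 7 (3-5): L=2.3560, (cx,cy)=(1.0000,0.0059)
member 8 (4-5): L=2.8618, (cx,cy)=(0.4892,0.8722)
solve A·x = −loads:
  F[0-1] = +681.7197 N (tension)
  F[0-2] = -1753.5820 N (compression)
  F[1-2] = -674.3138 N (compression)
  F[1-3] = +608.2417 N (tension)
  F[2-3] = +690.2357 N (tension)
  F[2-4] = -2373.2039 N (compression)
  F[3-4] = -639.9219 N (compression)
  F[3-5] = +1165.6032 N (tension)
  F[4-5] = -5321.3764 N (compression)
  Rx@0 = +1437.6300 N
  Ry@0 = -604.0828 N
  Ry@4 = +5238.3128 N

608.242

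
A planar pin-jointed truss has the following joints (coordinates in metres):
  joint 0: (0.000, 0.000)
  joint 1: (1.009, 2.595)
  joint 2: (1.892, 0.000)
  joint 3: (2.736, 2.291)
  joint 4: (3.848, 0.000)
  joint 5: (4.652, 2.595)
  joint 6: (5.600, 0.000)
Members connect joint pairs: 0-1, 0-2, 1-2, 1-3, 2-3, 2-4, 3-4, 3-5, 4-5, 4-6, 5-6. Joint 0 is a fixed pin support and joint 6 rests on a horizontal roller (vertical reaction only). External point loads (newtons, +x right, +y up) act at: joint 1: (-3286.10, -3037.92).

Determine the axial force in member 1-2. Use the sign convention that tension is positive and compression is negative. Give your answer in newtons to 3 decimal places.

754.647

N=7 nodes, M=11 members, R=3 reactions → 2N=14, M+R=14
member 0 (0-1): L=2.7843, (cx,cy)=(0.3624,0.9320)
member 1 (0-2): L=1.8920, (cx,cy)=(1.0000,0.0000)
member 2 (1-2): L=2.7411, (cx,cy)=(0.3221,-0.9467)
member 3 (1-3): L=1.7536, (cx,cy)=(0.9849,-0.1734)
member 4 (2-3): L=2.4415, (cx,cy)=(0.3457,0.9384)
member 5 (2-4): L=1.9560, (cx,cy)=(1.0000,0.0000)
member 6 (3-4): L=2.5466, (cx,cy)=(0.4367,-0.8996)
member 7 (3-5): L=1.9400, (cx,cy)=(0.9876,0.1567)
member 8 (4-5): L=2.7167, (cx,cy)=(0.2959,0.9552)
member 9 (4-6): L=1.7520, (cx,cy)=(1.0000,0.0000)
member 10 (5-6): L=2.7627, (cx,cy)=(0.3431,-0.9393)
solve A·x = −loads:
  F[0-1] = -4306.0086 N (compression)
  F[0-2] = -1725.6272 N (compression)
  F[1-2] = +754.6470 N (tension)
  F[1-3] = +1505.3250 N (tension)
  F[2-3] = -761.3581 N (compression)
  F[2-4] = -1219.3404 N (compression)
  F[3-4] = +1206.3592 N (tension)
  F[3-5] = +701.2363 N (tension)
  F[4-5] = -1136.1692 N (compression)
  F[4-6] = -356.3264 N (compression)
  F[5-6] = +1038.4357 N (tension)
  Rx@0 = +3286.1000 N
  Ry@0 = +4013.3072 N
  Ry@6 = -975.3872 N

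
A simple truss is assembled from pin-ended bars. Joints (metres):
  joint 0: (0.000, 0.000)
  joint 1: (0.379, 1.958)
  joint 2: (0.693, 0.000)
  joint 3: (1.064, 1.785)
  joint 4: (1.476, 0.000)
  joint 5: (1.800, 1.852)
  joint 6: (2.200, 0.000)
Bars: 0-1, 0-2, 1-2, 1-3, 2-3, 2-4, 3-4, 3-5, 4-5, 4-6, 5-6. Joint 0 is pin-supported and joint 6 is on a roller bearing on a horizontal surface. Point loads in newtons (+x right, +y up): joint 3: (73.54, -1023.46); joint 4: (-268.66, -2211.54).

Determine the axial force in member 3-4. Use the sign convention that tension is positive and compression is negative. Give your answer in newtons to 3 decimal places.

102.047

N=7 nodes, M=11 members, R=3 reactions → 2N=14, M+R=14
member 0 (0-1): L=1.9943, (cx,cy)=(0.1900,0.9818)
member 1 (0-2): L=0.6930, (cx,cy)=(1.0000,0.0000)
member 2 (1-2): L=1.9830, (cx,cy)=(0.1583,-0.9874)
member 3 (1-3): L=0.7065, (cx,cy)=(0.9696,-0.2449)
member 4 (2-3): L=1.8231, (cx,cy)=(0.2035,0.9791)
member 5 (2-4): L=0.7830, (cx,cy)=(1.0000,0.0000)
member 6 (3-4): L=1.8319, (cx,cy)=(0.2249,-0.9744)
member 7 (3-5): L=0.7390, (cx,cy)=(0.9959,0.0907)
member 8 (4-5): L=1.8801, (cx,cy)=(0.1723,0.9850)
member 9 (4-6): L=0.7240, (cx,cy)=(1.0000,0.0000)
member 10 (5-6): L=1.8947, (cx,cy)=(0.2111,-0.9775)
solve A·x = −loads:
  F[0-1] = -1218.8183 N (compression)
  F[0-2] = +36.5012 N (tension)
  F[1-2] = +1324.7979 N (tension)
  F[1-3] = -455.2550 N (compression)
  F[2-3] = -1336.0392 N (compression)
  F[2-4] = +518.1520 N (tension)
  F[3-4] = +102.0470 N (tension)
  F[3-5] = -813.1106 N (compression)
  F[4-5] = +2144.1853 N (tension)
  F[4-6] = +440.2575 N (tension)
  F[5-6] = -2085.3946 N (compression)
  Rx@0 = +195.1200 N
  Ry@0 = +1196.6076 N
  Ry@6 = +2038.3924 N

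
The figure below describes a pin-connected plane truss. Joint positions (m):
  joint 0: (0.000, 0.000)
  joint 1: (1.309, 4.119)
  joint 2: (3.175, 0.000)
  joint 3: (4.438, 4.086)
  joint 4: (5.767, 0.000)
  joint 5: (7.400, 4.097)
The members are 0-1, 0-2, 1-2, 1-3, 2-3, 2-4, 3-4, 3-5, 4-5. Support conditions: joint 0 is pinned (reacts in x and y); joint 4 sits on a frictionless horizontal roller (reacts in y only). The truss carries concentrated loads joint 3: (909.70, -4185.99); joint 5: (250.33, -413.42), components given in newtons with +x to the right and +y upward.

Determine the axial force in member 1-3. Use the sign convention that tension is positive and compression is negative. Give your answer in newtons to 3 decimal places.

-19.533

N=6 nodes, M=9 members, R=3 reactions → 2N=12, M+R=12
member 0 (0-1): L=4.3220, (cx,cy)=(0.3029,0.9530)
member 1 (0-2): L=3.1750, (cx,cy)=(1.0000,0.0000)
member 2 (1-2): L=4.5220, (cx,cy)=(0.4127,-0.9109)
member 3 (1-3): L=3.1292, (cx,cy)=(0.9999,-0.0105)
member 4 (2-3): L=4.2767, (cx,cy)=(0.2953,0.9554)
member 5 (2-4): L=2.5920, (cx,cy)=(1.0000,0.0000)
member 6 (3-4): L=4.2967, (cx,cy)=(0.3093,-0.9510)
member 7 (3-5): L=2.9620, (cx,cy)=(1.0000,0.0037)
member 8 (4-5): L=4.4105, (cx,cy)=(0.3703,0.9289)
solve A·x = −loads:
  F[0-1] = -26.4603 N (compression)
  F[0-2] = +1168.0440 N (tension)
  F[1-2] = +27.9107 N (tension)
  F[1-3] = -19.5326 N (compression)
  F[2-3] = -26.6104 N (compression)
  F[2-4] = +1187.4200 N (tension)
  F[3-4] = -4373.7054 N (compression)
  F[3-5] = +415.7310 N (tension)
  F[4-5] = -446.7119 N (compression)
  Rx@0 = -1160.0300 N
  Ry@0 = +25.2176 N
  Ry@4 = +4574.1924 N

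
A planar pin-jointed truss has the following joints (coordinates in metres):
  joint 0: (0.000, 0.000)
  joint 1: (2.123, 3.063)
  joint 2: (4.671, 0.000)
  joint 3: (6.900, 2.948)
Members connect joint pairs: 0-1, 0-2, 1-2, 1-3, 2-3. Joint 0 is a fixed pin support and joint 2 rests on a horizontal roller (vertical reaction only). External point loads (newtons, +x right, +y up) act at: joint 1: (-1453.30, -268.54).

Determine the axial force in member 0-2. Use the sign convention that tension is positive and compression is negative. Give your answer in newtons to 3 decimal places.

N=4 nodes, M=5 members, R=3 reactions → 2N=8, M+R=8
member 0 (0-1): L=3.7268, (cx,cy)=(0.5697,0.8219)
member 1 (0-2): L=4.6710, (cx,cy)=(1.0000,0.0000)
member 2 (1-2): L=3.9843, (cx,cy)=(0.6395,-0.7688)
member 3 (1-3): L=4.7784, (cx,cy)=(0.9997,-0.0241)
member 4 (2-3): L=3.6958, (cx,cy)=(0.6031,0.7977)
solve A·x = −loads:
  F[0-1] = -1337.7644 N (compression)
  F[0-2] = -691.2340 N (compression)
  F[1-2] = +1080.8678 N (tension)
  F[1-3] = -0.0000 N (tension)
  F[2-3] = +0.0000 N (tension)
  Rx@0 = +1453.3000 N
  Ry@0 = +1099.4857 N
  Ry@2 = -830.9457 N

-691.234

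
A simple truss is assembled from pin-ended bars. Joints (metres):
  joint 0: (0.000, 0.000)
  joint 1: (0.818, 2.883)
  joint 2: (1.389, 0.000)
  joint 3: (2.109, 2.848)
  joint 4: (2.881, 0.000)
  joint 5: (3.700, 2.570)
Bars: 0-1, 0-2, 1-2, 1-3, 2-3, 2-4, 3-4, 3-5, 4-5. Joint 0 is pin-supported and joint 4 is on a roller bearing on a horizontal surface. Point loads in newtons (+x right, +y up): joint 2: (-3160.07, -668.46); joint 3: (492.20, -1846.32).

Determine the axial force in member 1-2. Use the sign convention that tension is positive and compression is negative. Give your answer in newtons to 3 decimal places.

365.989

N=6 nodes, M=9 members, R=3 reactions → 2N=12, M+R=12
member 0 (0-1): L=2.9968, (cx,cy)=(0.2730,0.9620)
member 1 (0-2): L=1.3890, (cx,cy)=(1.0000,0.0000)
member 2 (1-2): L=2.9390, (cx,cy)=(0.1943,-0.9809)
member 3 (1-3): L=1.2915, (cx,cy)=(0.9996,-0.0271)
member 4 (2-3): L=2.9376, (cx,cy)=(0.2451,0.9695)
member 5 (2-4): L=1.4920, (cx,cy)=(1.0000,0.0000)
member 6 (3-4): L=2.9508, (cx,cy)=(0.2616,-0.9652)
member 7 (3-5): L=1.6151, (cx,cy)=(0.9851,-0.1721)
member 8 (4-5): L=2.6973, (cx,cy)=(0.3036,0.9528)
solve A·x = −loads:
  F[0-1] = -368.3493 N (compression)
  F[0-2] = -2567.3262 N (compression)
  F[1-2] = +365.9889 N (tension)
  F[1-3] = -171.7125 N (compression)
  F[2-3] = +319.1804 N (tension)
  F[2-4] = +585.6190 N (tension)
  F[3-4] = -2238.3827 N (compression)
  F[3-5] = -0.0000 N (compression)
  F[4-5] = +0.0000 N (tension)
  Rx@0 = +2667.8700 N
  Ry@0 = +354.3616 N
  Ry@4 = +2160.4184 N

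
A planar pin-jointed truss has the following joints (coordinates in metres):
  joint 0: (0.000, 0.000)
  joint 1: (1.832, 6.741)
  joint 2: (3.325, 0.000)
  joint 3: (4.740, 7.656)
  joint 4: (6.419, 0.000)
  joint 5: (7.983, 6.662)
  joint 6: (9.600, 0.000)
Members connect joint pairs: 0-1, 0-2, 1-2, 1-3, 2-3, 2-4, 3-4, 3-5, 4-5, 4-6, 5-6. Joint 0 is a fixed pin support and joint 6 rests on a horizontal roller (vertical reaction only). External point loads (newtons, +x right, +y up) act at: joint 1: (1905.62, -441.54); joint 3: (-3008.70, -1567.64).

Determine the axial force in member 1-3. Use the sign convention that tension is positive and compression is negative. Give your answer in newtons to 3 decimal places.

N=7 nodes, M=11 members, R=3 reactions → 2N=14, M+R=14
member 0 (0-1): L=6.9855, (cx,cy)=(0.2623,0.9650)
member 1 (0-2): L=3.3250, (cx,cy)=(1.0000,0.0000)
member 2 (1-2): L=6.9044, (cx,cy)=(0.2162,-0.9763)
member 3 (1-3): L=3.0486, (cx,cy)=(0.9539,0.3001)
member 4 (2-3): L=7.7857, (cx,cy)=(0.1817,0.9833)
member 5 (2-4): L=3.0940, (cx,cy)=(1.0000,0.0000)
member 6 (3-4): L=7.8379, (cx,cy)=(0.2142,-0.9768)
member 7 (3-5): L=3.3919, (cx,cy)=(0.9561,-0.2930)
member 8 (4-5): L=6.8431, (cx,cy)=(0.2286,0.9735)
member 9 (4-6): L=3.1810, (cx,cy)=(1.0000,0.0000)
member 10 (5-6): L=6.8554, (cx,cy)=(0.2359,-0.9718)
solve A·x = −loads:
  F[0-1] = -2292.4741 N (compression)
  F[0-2] = -501.8620 N (compression)
  F[1-2] = +940.1925 N (tension)
  F[1-3] = -2841.1377 N (compression)
  F[2-3] = -933.4942 N (compression)
  F[2-4] = -128.8972 N (compression)
  F[3-4] = +179.4973 N (tension)
  F[3-5] = +94.5995 N (tension)
  F[4-5] = -180.0973 N (compression)
  F[4-6] = -49.2850 N (compression)
  F[5-6] = +208.9485 N (tension)
  Rx@0 = +1103.0800 N
  Ry@0 = +2212.2329 N
  Ry@6 = -203.0529 N

-2841.138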